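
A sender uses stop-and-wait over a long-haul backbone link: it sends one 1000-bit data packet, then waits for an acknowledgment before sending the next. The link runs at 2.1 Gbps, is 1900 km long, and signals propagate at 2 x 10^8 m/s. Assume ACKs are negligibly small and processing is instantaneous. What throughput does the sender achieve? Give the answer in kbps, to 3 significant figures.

t_tx = L/R = 1000/2100000000 = 4.7619e-07 s.
t_prop = 1900000/200000000 = 0.0095 s; RTT = 0.019 s.
Cycle = t_tx + RTT = 0.0190005 s.
Throughput = L / cycle = 1000 / 0.0190005 = 52.6 kbps.

52.6 kbps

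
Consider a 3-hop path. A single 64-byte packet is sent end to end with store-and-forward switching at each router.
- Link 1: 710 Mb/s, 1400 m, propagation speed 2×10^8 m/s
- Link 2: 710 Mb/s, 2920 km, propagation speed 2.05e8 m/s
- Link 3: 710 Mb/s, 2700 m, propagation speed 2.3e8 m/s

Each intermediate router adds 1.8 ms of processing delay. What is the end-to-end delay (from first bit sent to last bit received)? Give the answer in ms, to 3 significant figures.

L = 64 × 8 = 512 bits.
Transmission delay per hop = L/R = 512/710000000 = 0.000721127 ms; 3 hops → 0.00216338 ms.
Propagation delays (d/s per hop): 0.007, 14.2439, 0.0117391 ms; sum = 14.2626 ms.
Processing at 2 router(s): 2 × 1.8 ms = 3.6 ms.
End-to-end = 17.9 ms.

17.9 ms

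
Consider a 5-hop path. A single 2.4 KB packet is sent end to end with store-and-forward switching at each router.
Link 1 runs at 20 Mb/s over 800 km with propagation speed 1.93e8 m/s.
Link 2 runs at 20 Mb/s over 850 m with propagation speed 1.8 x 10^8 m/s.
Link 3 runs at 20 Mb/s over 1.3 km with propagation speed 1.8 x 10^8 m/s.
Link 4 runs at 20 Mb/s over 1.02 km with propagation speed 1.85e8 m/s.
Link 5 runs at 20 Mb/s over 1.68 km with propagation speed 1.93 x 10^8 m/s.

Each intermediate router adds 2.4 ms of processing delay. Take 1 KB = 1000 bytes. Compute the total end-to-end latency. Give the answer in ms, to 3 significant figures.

18.6 ms

L = 19200 bits.
Transmission delay per hop = L/R = 19200/20000000 = 0.96 ms; 5 hops → 4.8 ms.
Propagation delays (d/s per hop): 4.14508, 0.00472222, 0.00722222, 0.00551351, 0.00870466 ms; sum = 4.17124 ms.
Processing at 4 router(s): 4 × 2.4 ms = 9.6 ms.
End-to-end = 18.6 ms.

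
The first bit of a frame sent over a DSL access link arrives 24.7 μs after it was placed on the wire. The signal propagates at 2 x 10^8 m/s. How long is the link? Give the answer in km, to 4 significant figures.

d = s × t_prop = 200000000 × 2.47e-05 = 4.940 km.

4.940 km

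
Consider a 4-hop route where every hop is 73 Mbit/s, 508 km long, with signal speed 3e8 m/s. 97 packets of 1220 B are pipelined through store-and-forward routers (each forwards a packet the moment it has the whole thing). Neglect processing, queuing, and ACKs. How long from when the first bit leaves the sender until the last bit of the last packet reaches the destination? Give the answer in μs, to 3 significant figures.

20100 μs

Per-hop transmission t_tx = L/R = 9760/73000000 = 133.699 μs.
Per-hop propagation t_prop = 508000/300000000 = 1693.33 μs.
Pipeline fill: first packet needs 4·t_tx to clear all hops; remaining 96 packets each add one t_tx.
Total = (4+97-1)·t_tx + 4·t_prop = 100·133.699 + 4·1693.33 = 20100 μs.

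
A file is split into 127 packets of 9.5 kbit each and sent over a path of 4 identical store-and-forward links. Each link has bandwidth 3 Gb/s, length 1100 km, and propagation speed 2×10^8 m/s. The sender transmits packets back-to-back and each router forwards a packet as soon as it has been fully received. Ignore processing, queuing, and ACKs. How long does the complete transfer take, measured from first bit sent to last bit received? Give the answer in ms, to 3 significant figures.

22.4 ms

Per-hop transmission t_tx = L/R = 9500/3000000000 = 0.00316667 ms.
Per-hop propagation t_prop = 1100000/200000000 = 5.5 ms.
Pipeline fill: first packet needs 4·t_tx to clear all hops; remaining 126 packets each add one t_tx.
Total = (4+127-1)·t_tx + 4·t_prop = 130·0.00316667 + 4·5.5 = 22.4 ms.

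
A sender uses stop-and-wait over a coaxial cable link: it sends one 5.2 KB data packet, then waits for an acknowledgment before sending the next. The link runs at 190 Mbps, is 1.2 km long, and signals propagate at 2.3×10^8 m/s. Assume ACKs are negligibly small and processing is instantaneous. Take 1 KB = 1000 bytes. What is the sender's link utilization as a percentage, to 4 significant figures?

t_tx = L/R = 41600/190000000 = 0.000218947 s.
t_prop = 1200/2.3e+08 = 5.21739e-06 s; RTT = 1.04348e-05 s.
Cycle = t_tx + RTT = 0.000229382 s.
Utilization = t_tx / cycle = 0.000218947/0.000229382 = 95.45 %.

95.45 %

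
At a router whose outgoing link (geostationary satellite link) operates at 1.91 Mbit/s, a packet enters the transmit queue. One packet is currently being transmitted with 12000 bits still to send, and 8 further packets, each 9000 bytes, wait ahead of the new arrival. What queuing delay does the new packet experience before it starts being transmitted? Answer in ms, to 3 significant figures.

Each queued packet: L/R = 72000/1910000 = 37.6963 ms.
8 queued → 301.571 ms.
Plus remaining 12000 bits of current packet: 6.28272 ms.
Queuing delay = 308 ms.

308 ms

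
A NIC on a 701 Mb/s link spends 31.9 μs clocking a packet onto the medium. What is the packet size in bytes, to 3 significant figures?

L = R × t_tx = 701000000 b/s × 3.19e-05 s = 22361.9 bits.
In bytes: 22361.9 / 8 = 2800 bytes.

2800 bytes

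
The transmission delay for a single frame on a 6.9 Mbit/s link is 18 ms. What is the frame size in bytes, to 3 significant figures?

15500 bytes

L = R × t_tx = 6900000 b/s × 0.018 s = 124200 bits.
In bytes: 124200 / 8 = 15500 bytes.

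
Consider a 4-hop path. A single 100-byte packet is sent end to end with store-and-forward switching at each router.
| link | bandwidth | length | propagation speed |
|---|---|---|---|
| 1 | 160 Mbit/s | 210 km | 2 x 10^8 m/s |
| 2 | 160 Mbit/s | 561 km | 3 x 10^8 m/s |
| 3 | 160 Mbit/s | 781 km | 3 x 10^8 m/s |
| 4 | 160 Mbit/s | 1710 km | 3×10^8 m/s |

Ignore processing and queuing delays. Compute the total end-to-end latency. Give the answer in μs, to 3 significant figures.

L = 100 × 8 = 800 bits.
Transmission delay per hop = L/R = 800/160000000 = 5 μs; 4 hops → 20 μs.
Propagation delays (d/s per hop): 1050, 1870, 2603.33, 5700 μs; sum = 11223.3 μs.
End-to-end = 11200 μs.

11200 μs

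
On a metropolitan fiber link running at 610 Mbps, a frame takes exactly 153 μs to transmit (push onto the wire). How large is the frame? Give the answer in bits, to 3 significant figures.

93300 bits

L = R × t_tx = 610000000 b/s × 0.000153 s = 93330 bits.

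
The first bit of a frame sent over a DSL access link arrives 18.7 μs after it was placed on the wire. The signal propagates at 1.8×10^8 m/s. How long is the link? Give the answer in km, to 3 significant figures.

d = s × t_prop = 180000000 × 1.87e-05 = 3.37 km.

3.37 km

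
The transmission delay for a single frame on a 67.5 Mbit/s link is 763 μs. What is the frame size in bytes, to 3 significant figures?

L = R × t_tx = 67500000 b/s × 0.000763 s = 51502.5 bits.
In bytes: 51502.5 / 8 = 6440 bytes.

6440 bytes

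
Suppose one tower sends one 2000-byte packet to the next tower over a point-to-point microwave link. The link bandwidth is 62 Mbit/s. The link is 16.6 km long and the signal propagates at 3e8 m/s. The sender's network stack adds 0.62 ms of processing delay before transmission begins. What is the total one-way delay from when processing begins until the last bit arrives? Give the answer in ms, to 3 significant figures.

L = 2000 × 8 = 16000 bits.
Transmission delay = L/R = 16000 / 62000000 = 0.258065 ms.
Propagation delay = d/s = 16600 m / 300000000 m/s = 0.0553333 ms.
Plus processing delay 0.62 ms = 0.62 ms.
Total = 0.933 ms.

0.933 ms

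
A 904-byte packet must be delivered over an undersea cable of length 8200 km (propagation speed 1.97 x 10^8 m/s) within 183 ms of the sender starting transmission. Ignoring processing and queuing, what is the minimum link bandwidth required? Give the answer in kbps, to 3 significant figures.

L = 7232 bits.
Propagation delay = 8200000 / 197000000 = 41.6244 ms.
Transmission budget = 183 − 41.6244 = 141.376 ms.
R ≥ L / t_tx = 7232 bits / 0.141376 s = 51.2 kbps.

51.2 kbps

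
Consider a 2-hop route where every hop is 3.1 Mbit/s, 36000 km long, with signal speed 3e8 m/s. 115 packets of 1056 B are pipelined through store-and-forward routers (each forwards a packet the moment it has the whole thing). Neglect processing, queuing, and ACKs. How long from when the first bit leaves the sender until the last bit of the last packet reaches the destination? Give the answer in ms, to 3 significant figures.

Per-hop transmission t_tx = L/R = 8448/3100000 = 2.72516 ms.
Per-hop propagation t_prop = 36000000/300000000 = 120 ms.
Pipeline fill: first packet needs 2·t_tx to clear all hops; remaining 114 packets each add one t_tx.
Total = (2+115-1)·t_tx + 2·t_prop = 116·2.72516 + 2·120 = 556 ms.

556 ms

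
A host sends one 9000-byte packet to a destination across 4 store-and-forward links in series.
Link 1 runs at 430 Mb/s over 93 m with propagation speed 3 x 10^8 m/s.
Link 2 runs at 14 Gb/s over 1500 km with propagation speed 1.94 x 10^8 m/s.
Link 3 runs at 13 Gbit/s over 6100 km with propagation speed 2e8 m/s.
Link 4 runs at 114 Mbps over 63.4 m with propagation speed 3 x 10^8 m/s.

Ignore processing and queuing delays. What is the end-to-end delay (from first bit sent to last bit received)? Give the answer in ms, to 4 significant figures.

39.04 ms

L = 9000 × 8 = 72000 bits.
Transmission delays (L/R per hop): 0.167442, 0.00514286, 0.00553846, 0.631579 ms; sum = 0.809702 ms.
Propagation delays (d/s per hop): 0.00031, 7.73196, 30.5, 0.000211333 ms; sum = 38.2325 ms.
End-to-end = 39.04 ms.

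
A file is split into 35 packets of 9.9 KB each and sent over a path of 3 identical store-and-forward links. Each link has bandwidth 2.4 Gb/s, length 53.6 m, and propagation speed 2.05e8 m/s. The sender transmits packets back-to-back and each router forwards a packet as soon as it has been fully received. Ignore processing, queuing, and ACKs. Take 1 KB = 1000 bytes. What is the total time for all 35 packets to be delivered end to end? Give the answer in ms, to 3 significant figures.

1.22 ms

Per-hop transmission t_tx = L/R = 79200/2400000000 = 0.033 ms.
Per-hop propagation t_prop = 53.6/2.05e+08 = 0.000261463 ms.
Pipeline fill: first packet needs 3·t_tx to clear all hops; remaining 34 packets each add one t_tx.
Total = (3+35-1)·t_tx + 3·t_prop = 37·0.033 + 3·0.000261463 = 1.22 ms.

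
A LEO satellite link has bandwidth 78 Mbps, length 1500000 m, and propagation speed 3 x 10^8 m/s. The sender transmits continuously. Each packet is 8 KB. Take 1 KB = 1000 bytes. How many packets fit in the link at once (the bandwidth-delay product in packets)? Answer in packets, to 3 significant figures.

Propagation delay = 1500000 / 300000000 = 0.005 s.
BDP = R × t_prop = 78000000 × 0.005 = 390000 bits.
In packets of 64000 bits: 6.09 packets.

6.09 packets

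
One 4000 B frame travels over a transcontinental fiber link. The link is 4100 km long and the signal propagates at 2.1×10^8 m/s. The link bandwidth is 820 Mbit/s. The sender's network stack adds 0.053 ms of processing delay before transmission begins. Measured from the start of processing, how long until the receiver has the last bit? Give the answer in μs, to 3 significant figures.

19600 μs

L = 4000 × 8 = 32000 bits.
Transmission delay = L/R = 32000 / 820000000 = 39.0244 μs.
Propagation delay = d/s = 4100000 m / 210000000 m/s = 19523.8 μs.
Plus processing delay 0.053 ms = 53 μs.
Total = 19600 μs.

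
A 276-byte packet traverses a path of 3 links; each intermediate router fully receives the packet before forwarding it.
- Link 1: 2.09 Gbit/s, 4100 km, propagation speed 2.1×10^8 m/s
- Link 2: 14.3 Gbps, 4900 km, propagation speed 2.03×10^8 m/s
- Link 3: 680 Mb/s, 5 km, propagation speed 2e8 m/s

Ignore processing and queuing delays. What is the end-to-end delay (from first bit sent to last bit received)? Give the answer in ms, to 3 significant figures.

43.7 ms

L = 276 × 8 = 2208 bits.
Transmission delays (L/R per hop): 0.00105646, 0.000154406, 0.00324706 ms; sum = 0.00445792 ms.
Propagation delays (d/s per hop): 19.5238, 24.1379, 0.025 ms; sum = 43.6867 ms.
End-to-end = 43.7 ms.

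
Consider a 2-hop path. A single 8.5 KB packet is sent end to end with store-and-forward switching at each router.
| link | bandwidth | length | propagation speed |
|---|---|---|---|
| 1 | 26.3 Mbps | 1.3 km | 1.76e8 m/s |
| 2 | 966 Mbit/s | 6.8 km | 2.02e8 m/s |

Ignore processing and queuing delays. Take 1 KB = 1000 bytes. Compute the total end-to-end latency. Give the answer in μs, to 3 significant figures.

2700 μs

L = 68000 bits.
Transmission delays (L/R per hop): 2585.55, 70.3934 μs; sum = 2655.94 μs.
Propagation delays (d/s per hop): 7.38636, 33.6634 μs; sum = 41.0497 μs.
End-to-end = 2700 μs.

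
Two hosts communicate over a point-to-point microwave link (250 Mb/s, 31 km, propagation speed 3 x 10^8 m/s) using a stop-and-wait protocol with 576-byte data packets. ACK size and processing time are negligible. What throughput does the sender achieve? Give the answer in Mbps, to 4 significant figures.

20.47 Mbps

t_tx = L/R = 4608/250000000 = 1.8432e-05 s.
t_prop = 31000/300000000 = 0.000103333 s; RTT = 0.000206667 s.
Cycle = t_tx + RTT = 0.000225099 s.
Throughput = L / cycle = 4608 / 0.000225099 = 20.47 Mbps.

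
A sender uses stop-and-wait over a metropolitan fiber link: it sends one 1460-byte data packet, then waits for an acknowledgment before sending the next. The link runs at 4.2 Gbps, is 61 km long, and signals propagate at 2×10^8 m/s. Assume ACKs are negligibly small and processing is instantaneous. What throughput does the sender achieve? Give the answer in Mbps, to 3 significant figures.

19.1 Mbps

t_tx = L/R = 11680/4200000000 = 2.78095e-06 s.
t_prop = 61000/200000000 = 0.000305 s; RTT = 0.00061 s.
Cycle = t_tx + RTT = 0.000612781 s.
Throughput = L / cycle = 11680 / 0.000612781 = 19.1 Mbps.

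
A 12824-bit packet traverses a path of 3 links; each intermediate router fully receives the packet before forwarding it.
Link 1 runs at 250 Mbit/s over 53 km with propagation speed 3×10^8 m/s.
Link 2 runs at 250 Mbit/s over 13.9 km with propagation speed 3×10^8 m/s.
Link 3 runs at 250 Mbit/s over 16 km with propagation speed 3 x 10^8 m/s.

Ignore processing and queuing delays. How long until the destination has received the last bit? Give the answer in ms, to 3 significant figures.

0.430 ms

Transmission delay per hop = L/R = 12824/250000000 = 0.051296 ms; 3 hops → 0.153888 ms.
Propagation delays (d/s per hop): 0.176667, 0.0463333, 0.0533333 ms; sum = 0.276333 ms.
End-to-end = 0.430 ms.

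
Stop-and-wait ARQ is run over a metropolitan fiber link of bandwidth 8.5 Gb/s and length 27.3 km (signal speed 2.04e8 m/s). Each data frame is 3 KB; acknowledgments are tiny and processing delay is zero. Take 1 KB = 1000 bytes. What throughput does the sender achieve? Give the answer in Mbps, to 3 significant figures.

t_tx = L/R = 24000/8500000000 = 2.82353e-06 s.
t_prop = 27300/204000000 = 0.000133824 s; RTT = 0.000267647 s.
Cycle = t_tx + RTT = 0.000270471 s.
Throughput = L / cycle = 24000 / 0.000270471 = 88.7 Mbps.

88.7 Mbps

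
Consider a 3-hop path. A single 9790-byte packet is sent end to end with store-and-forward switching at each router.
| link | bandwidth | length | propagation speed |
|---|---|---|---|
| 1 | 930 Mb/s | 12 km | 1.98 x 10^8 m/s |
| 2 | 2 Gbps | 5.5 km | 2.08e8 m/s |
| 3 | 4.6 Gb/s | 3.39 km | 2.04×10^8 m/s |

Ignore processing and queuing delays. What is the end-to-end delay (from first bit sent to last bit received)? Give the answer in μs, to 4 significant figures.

244.1 μs

L = 9790 × 8 = 78320 bits.
Transmission delays (L/R per hop): 84.2151, 39.16, 17.0261 μs; sum = 140.401 μs.
Propagation delays (d/s per hop): 60.6061, 26.4423, 16.6176 μs; sum = 103.666 μs.
End-to-end = 244.1 μs.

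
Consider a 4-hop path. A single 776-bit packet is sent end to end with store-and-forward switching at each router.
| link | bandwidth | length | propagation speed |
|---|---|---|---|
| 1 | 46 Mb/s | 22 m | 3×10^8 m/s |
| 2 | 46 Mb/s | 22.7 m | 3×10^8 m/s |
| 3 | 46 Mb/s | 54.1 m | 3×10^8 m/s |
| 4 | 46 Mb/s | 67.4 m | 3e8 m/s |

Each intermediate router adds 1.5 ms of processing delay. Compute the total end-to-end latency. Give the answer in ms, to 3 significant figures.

4.57 ms

Transmission delay per hop = L/R = 776/46000000 = 0.0168696 ms; 4 hops → 0.0674783 ms.
Propagation delays (d/s per hop): 7.33333e-05, 7.56667e-05, 0.000180333, 0.000224667 ms; sum = 0.000554 ms.
Processing at 3 router(s): 3 × 1.5 ms = 4.5 ms.
End-to-end = 4.57 ms.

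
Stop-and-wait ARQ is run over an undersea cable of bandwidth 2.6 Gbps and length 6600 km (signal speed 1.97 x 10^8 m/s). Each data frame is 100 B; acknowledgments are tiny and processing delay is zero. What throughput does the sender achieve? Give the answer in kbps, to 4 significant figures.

t_tx = L/R = 800/2600000000 = 3.07692e-07 s.
t_prop = 6600000/197000000 = 0.0335025 s; RTT = 0.0670051 s.
Cycle = t_tx + RTT = 0.0670054 s.
Throughput = L / cycle = 800 / 0.0670054 = 11.94 kbps.

11.94 kbps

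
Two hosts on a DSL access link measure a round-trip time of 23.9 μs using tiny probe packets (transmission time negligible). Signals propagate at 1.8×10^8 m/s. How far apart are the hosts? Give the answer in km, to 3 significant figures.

One-way propagation = RTT/2 = 11.95 μs.
d = s × t = 180000000 × 1.195e-05 = 2.15 km.

2.15 km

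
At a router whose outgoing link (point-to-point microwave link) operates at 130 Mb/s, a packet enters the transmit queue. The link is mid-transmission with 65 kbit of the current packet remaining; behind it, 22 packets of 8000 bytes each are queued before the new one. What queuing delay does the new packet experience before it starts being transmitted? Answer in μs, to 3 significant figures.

Each queued packet: L/R = 64000/130000000 = 492.308 μs.
22 queued → 10830.8 μs.
Plus remaining 65000 bits of current packet: 500 μs.
Queuing delay = 11300 μs.

11300 μs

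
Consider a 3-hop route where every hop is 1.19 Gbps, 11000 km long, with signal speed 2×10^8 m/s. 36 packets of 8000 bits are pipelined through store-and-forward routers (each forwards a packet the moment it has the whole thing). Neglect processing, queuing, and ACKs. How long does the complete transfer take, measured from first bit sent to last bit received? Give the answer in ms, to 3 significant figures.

Per-hop transmission t_tx = L/R = 8000/1190000000 = 0.00672269 ms.
Per-hop propagation t_prop = 11000000/200000000 = 55 ms.
Pipeline fill: first packet needs 3·t_tx to clear all hops; remaining 35 packets each add one t_tx.
Total = (3+36-1)·t_tx + 3·t_prop = 38·0.00672269 + 3·55 = 165 ms.

165 ms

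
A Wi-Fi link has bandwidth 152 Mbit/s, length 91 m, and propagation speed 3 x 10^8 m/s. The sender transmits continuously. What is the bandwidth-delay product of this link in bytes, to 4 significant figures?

Propagation delay = 91 / 300000000 = 3.03333e-07 s.
BDP = R × t_prop = 152000000 × 3.03333e-07 = 46.1067 bits.
In bytes: 46.1067/8 = 5.763 bytes.

5.763 bytes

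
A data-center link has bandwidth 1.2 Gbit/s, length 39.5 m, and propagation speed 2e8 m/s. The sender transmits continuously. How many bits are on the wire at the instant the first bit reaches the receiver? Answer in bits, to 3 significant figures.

237 bits

Propagation delay = 39.5 / 200000000 = 1.975e-07 s.
BDP = R × t_prop = 1200000000 × 1.975e-07 = 237 bits.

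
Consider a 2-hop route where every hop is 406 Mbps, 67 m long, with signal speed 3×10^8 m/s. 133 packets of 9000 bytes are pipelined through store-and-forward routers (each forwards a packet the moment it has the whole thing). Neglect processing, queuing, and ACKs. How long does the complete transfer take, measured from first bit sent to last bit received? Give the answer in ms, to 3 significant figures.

Per-hop transmission t_tx = L/R = 72000/406000000 = 0.17734 ms.
Per-hop propagation t_prop = 67/300000000 = 0.000223333 ms.
Pipeline fill: first packet needs 2·t_tx to clear all hops; remaining 132 packets each add one t_tx.
Total = (2+133-1)·t_tx + 2·t_prop = 134·0.17734 + 2·0.000223333 = 23.8 ms.

23.8 ms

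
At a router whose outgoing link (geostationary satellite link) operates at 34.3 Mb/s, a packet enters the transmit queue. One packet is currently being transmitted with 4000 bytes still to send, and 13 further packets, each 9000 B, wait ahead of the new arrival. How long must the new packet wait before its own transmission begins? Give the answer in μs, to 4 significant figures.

28220 μs

Each queued packet: L/R = 72000/34300000 = 2099.13 μs.
13 queued → 27288.6 μs.
Plus remaining 32000 bits of current packet: 932.945 μs.
Queuing delay = 28220 μs.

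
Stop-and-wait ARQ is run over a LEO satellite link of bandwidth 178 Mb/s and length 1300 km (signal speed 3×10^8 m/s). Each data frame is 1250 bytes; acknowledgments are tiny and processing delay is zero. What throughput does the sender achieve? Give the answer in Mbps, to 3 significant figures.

1.15 Mbps

t_tx = L/R = 10000/178000000 = 5.61798e-05 s.
t_prop = 1300000/300000000 = 0.00433333 s; RTT = 0.00866667 s.
Cycle = t_tx + RTT = 0.00872285 s.
Throughput = L / cycle = 10000 / 0.00872285 = 1.15 Mbps.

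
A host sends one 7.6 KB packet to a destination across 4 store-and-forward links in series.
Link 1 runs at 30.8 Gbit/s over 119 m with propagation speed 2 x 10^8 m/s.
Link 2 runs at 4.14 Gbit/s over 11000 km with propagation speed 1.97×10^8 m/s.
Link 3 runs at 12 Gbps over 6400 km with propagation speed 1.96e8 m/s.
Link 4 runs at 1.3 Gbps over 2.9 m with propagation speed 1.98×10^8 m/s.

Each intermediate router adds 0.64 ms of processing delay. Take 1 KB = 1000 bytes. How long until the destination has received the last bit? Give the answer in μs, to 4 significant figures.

90480 μs

L = 60800 bits.
Transmission delays (L/R per hop): 1.97403, 14.686, 5.06667, 46.7692 μs; sum = 68.4959 μs.
Propagation delays (d/s per hop): 0.595, 55837.6, 32653.1, 0.0146465 μs; sum = 88491.2 μs.
Processing at 3 router(s): 3 × 0.64 ms = 1920 μs.
End-to-end = 90480 μs.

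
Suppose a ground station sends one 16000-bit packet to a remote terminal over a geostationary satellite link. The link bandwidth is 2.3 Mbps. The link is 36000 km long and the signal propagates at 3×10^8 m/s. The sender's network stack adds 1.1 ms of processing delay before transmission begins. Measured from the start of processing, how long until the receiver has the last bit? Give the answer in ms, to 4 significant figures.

128.1 ms

Transmission delay = L/R = 16000 / 2300000 = 6.95652 ms.
Propagation delay = d/s = 36000000 m / 300000000 m/s = 120 ms.
Plus processing delay 1.1 ms = 1.1 ms.
Total = 128.1 ms.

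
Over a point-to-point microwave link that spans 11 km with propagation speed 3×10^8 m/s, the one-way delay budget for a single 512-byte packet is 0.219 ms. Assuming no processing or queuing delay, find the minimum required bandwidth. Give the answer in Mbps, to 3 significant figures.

22.5 Mbps

L = 4096 bits.
Propagation delay = 11000 / 300000000 = 0.0366667 ms.
Transmission budget = 0.219 − 0.0366667 = 0.182333 ms.
R ≥ L / t_tx = 4096 bits / 0.000182333 s = 22.5 Mbps.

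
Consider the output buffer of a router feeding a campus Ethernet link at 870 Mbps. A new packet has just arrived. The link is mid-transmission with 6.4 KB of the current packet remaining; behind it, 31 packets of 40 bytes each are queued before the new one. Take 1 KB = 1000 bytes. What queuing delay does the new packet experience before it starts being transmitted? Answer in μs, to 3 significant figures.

70.3 μs

Each queued packet: L/R = 320/870000000 = 0.367816 μs.
31 queued → 11.4023 μs.
Plus remaining 51200 bits of current packet: 58.8506 μs.
Queuing delay = 70.3 μs.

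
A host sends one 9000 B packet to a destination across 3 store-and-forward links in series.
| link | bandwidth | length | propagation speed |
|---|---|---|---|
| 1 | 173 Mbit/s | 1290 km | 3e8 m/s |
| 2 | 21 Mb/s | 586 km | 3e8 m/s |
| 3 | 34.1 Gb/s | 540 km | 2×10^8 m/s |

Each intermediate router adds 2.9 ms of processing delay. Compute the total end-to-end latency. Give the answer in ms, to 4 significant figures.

L = 9000 × 8 = 72000 bits.
Transmission delays (L/R per hop): 0.416185, 3.42857, 0.00211144 ms; sum = 3.84687 ms.
Propagation delays (d/s per hop): 4.3, 1.95333, 2.7 ms; sum = 8.95333 ms.
Processing at 2 router(s): 2 × 2.9 ms = 5.8 ms.
End-to-end = 18.60 ms.

18.60 ms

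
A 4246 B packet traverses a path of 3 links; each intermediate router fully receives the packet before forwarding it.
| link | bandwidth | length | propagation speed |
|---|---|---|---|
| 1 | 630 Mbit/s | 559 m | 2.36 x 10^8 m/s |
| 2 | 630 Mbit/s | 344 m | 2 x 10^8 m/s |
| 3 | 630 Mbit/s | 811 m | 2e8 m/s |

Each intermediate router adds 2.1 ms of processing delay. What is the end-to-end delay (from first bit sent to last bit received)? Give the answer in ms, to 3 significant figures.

4.37 ms

L = 4246 × 8 = 33968 bits.
Transmission delay per hop = L/R = 33968/630000000 = 0.0539175 ms; 3 hops → 0.161752 ms.
Propagation delays (d/s per hop): 0.00236864, 0.00172, 0.004055 ms; sum = 0.00814364 ms.
Processing at 2 router(s): 2 × 2.1 ms = 4.2 ms.
End-to-end = 4.37 ms.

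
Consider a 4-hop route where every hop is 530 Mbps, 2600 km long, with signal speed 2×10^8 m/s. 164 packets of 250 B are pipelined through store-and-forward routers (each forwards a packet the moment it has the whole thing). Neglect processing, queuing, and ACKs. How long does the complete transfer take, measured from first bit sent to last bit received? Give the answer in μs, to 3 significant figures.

Per-hop transmission t_tx = L/R = 2000/530000000 = 3.77358 μs.
Per-hop propagation t_prop = 2600000/200000000 = 13000 μs.
Pipeline fill: first packet needs 4·t_tx to clear all hops; remaining 163 packets each add one t_tx.
Total = (4+164-1)·t_tx + 4·t_prop = 167·3.77358 + 4·13000 = 52600 μs.

52600 μs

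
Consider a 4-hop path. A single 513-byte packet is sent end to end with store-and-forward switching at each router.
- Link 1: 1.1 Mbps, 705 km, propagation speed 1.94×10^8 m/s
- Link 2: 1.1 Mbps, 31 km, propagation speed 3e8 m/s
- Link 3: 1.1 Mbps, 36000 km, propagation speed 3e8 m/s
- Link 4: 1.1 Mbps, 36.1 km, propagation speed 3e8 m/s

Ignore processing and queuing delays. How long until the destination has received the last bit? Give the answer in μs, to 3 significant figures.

L = 513 × 8 = 4104 bits.
Transmission delay per hop = L/R = 4104/1100000 = 3730.91 μs; 4 hops → 14923.6 μs.
Propagation delays (d/s per hop): 3634.02, 103.333, 120000, 120.333 μs; sum = 123858 μs.
End-to-end = 139000 μs.

139000 μs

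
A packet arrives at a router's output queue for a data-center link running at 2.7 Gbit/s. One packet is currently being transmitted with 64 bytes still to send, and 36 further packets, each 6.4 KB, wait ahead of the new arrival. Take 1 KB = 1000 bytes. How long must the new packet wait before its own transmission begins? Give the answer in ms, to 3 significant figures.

0.683 ms

Each queued packet: L/R = 51200/2700000000 = 0.018963 ms.
36 queued → 0.682667 ms.
Plus remaining 512 bits of current packet: 0.00018963 ms.
Queuing delay = 0.683 ms.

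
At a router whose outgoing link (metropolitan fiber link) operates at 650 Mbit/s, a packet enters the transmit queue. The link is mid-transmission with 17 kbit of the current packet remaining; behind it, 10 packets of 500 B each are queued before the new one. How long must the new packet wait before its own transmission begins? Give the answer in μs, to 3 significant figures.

87.7 μs

Each queued packet: L/R = 4000/650000000 = 6.15385 μs.
10 queued → 61.5385 μs.
Plus remaining 17000 bits of current packet: 26.1538 μs.
Queuing delay = 87.7 μs.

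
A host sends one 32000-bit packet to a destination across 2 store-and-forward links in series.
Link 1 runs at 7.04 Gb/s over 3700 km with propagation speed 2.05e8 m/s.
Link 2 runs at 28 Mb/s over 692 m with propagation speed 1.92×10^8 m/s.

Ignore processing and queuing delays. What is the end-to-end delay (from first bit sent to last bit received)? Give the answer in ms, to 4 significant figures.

Transmission delays (L/R per hop): 0.00454545, 1.14286 ms; sum = 1.1474 ms.
Propagation delays (d/s per hop): 18.0488, 0.00360417 ms; sum = 18.0524 ms.
End-to-end = 19.20 ms.

19.20 ms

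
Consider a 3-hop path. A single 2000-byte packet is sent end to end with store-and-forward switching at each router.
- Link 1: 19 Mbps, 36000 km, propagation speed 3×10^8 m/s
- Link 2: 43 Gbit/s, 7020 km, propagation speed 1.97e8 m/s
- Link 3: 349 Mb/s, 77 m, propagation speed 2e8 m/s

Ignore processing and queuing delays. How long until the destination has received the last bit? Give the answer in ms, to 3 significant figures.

157 ms

L = 2000 × 8 = 16000 bits.
Transmission delays (L/R per hop): 0.842105, 0.000372093, 0.0458453 ms; sum = 0.888323 ms.
Propagation delays (d/s per hop): 120, 35.6345, 0.000385 ms; sum = 155.635 ms.
End-to-end = 157 ms.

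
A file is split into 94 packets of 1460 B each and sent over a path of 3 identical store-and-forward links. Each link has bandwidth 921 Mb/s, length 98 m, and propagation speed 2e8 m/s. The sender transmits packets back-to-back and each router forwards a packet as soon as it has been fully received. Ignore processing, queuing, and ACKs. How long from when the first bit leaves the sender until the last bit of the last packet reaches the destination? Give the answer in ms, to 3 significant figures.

1.22 ms

Per-hop transmission t_tx = L/R = 11680/921000000 = 0.0126819 ms.
Per-hop propagation t_prop = 98/200000000 = 0.00049 ms.
Pipeline fill: first packet needs 3·t_tx to clear all hops; remaining 93 packets each add one t_tx.
Total = (3+94-1)·t_tx + 3·t_prop = 96·0.0126819 + 3·0.00049 = 1.22 ms.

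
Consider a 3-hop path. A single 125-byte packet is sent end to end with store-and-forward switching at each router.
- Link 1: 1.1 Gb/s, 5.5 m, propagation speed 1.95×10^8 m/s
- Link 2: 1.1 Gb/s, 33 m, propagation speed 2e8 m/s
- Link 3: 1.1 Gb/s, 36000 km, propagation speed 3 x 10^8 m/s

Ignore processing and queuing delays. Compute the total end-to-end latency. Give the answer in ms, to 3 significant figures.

120 ms

L = 125 × 8 = 1000 bits.
Transmission delay per hop = L/R = 1000/1100000000 = 0.000909091 ms; 3 hops → 0.00272727 ms.
Propagation delays (d/s per hop): 2.82051e-05, 0.000165, 120 ms; sum = 120 ms.
End-to-end = 120 ms.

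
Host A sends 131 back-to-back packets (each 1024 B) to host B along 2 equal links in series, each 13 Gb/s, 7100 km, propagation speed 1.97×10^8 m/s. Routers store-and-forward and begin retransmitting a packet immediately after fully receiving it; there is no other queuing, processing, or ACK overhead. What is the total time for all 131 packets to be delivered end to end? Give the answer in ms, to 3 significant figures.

72.2 ms

Per-hop transmission t_tx = L/R = 8192/13000000000 = 0.000630154 ms.
Per-hop propagation t_prop = 7100000/197000000 = 36.0406 ms.
Pipeline fill: first packet needs 2·t_tx to clear all hops; remaining 130 packets each add one t_tx.
Total = (2+131-1)·t_tx + 2·t_prop = 132·0.000630154 + 2·36.0406 = 72.2 ms.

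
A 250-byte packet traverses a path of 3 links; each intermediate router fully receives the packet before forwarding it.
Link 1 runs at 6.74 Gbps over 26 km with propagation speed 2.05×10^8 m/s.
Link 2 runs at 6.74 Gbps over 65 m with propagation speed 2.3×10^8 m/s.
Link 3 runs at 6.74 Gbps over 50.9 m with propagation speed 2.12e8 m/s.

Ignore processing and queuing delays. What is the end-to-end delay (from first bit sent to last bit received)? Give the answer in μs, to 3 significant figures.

L = 250 × 8 = 2000 bits.
Transmission delay per hop = L/R = 2000/6740000000 = 0.296736 μs; 3 hops → 0.890208 μs.
Propagation delays (d/s per hop): 126.829, 0.282609, 0.240094 μs; sum = 127.352 μs.
End-to-end = 128 μs.

128 μs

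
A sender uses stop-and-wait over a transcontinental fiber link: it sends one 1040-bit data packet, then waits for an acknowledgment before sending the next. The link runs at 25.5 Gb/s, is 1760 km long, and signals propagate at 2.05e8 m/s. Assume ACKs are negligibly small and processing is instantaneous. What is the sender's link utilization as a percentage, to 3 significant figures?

0.000238 %

t_tx = L/R = 1040/25500000000 = 4.07843e-08 s.
t_prop = 1760000/2.05e+08 = 0.00858537 s; RTT = 0.0171707 s.
Cycle = t_tx + RTT = 0.0171708 s.
Utilization = t_tx / cycle = 4.07843e-08/0.0171708 = 0.000238 %.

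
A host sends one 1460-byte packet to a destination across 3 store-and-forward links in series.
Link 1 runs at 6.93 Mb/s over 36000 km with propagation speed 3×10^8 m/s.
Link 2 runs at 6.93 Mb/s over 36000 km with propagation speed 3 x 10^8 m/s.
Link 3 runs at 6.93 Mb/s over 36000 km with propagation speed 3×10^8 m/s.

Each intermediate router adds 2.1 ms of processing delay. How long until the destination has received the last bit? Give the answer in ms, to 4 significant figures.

L = 1460 × 8 = 11680 bits.
Transmission delay per hop = L/R = 11680/6930000 = 1.68543 ms; 3 hops → 5.05628 ms.
Propagation delays (d/s per hop): 120, 120, 120 ms; sum = 360 ms.
Processing at 2 router(s): 2 × 2.1 ms = 4.2 ms.
End-to-end = 369.3 ms.

369.3 ms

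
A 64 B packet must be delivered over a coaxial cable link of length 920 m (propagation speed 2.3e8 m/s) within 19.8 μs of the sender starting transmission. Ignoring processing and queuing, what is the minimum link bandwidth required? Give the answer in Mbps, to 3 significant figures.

L = 512 bits.
Propagation delay = 920 / 2.3e+08 = 4 μs.
Transmission budget = 19.8 − 4 = 15.8 μs.
R ≥ L / t_tx = 512 bits / 1.58e-05 s = 32.4 Mbps.

32.4 Mbps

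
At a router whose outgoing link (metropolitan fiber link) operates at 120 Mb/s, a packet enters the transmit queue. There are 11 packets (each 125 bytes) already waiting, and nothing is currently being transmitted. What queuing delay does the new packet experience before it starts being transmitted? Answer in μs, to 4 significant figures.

91.67 μs

Each queued packet: L/R = 1000/120000000 = 8.33333 μs.
11 queued → 91.6667 μs.
Queuing delay = 91.67 μs.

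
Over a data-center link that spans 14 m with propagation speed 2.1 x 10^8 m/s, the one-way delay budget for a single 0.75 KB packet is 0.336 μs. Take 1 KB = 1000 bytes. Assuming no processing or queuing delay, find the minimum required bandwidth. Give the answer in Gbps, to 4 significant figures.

L = 6000 bits.
Propagation delay = 14 / 210000000 = 0.0666667 μs.
Transmission budget = 0.336 − 0.0666667 = 0.269333 μs.
R ≥ L / t_tx = 6000 bits / 2.69333e-07 s = 22.28 Gbps.

22.28 Gbps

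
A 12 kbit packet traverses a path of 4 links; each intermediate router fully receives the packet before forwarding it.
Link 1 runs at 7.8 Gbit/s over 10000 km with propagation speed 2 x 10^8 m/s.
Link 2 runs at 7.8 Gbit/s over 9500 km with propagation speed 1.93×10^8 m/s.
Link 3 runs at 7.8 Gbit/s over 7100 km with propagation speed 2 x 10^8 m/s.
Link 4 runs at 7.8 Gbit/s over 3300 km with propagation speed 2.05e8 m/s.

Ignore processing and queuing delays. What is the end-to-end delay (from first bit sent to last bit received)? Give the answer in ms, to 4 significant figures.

150.8 ms

L = 12000 bits.
Transmission delay per hop = L/R = 12000/7800000000 = 0.00153846 ms; 4 hops → 0.00615385 ms.
Propagation delays (d/s per hop): 50, 49.2228, 35.5, 16.0976 ms; sum = 150.82 ms.
End-to-end = 150.8 ms.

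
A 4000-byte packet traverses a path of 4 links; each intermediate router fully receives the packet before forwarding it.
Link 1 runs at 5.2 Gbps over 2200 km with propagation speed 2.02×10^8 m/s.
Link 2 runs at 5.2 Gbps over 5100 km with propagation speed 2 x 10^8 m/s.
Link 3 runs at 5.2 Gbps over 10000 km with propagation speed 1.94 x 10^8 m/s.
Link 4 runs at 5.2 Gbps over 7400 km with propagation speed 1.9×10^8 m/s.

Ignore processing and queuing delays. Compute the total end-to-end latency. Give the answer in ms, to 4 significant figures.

126.9 ms

L = 4000 × 8 = 32000 bits.
Transmission delay per hop = L/R = 32000/5200000000 = 0.00615385 ms; 4 hops → 0.0246154 ms.
Propagation delays (d/s per hop): 10.8911, 25.5, 51.5464, 38.9474 ms; sum = 126.885 ms.
End-to-end = 126.9 ms.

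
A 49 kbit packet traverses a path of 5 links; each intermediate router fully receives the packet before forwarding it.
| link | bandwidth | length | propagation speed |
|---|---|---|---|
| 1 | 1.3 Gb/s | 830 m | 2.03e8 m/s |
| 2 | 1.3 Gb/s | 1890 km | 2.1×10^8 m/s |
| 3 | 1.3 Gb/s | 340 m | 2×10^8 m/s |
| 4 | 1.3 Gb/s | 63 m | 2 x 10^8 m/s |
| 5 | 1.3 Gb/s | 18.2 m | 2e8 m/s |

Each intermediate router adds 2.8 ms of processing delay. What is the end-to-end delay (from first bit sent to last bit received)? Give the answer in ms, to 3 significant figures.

L = 49000 bits.
Transmission delay per hop = L/R = 49000/1300000000 = 0.0376923 ms; 5 hops → 0.188462 ms.
Propagation delays (d/s per hop): 0.00408867, 9, 0.0017, 0.000315, 9.1e-05 ms; sum = 9.00619 ms.
Processing at 4 router(s): 4 × 2.8 ms = 11.2 ms.
End-to-end = 20.4 ms.

20.4 ms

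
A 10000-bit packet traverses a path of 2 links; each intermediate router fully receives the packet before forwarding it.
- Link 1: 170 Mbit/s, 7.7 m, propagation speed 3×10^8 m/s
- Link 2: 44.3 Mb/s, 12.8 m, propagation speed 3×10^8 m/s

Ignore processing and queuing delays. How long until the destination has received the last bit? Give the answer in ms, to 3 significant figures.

Transmission delays (L/R per hop): 0.0588235, 0.225734 ms; sum = 0.284557 ms.
Propagation delays (d/s per hop): 2.56667e-05, 4.26667e-05 ms; sum = 6.83333e-05 ms.
End-to-end = 0.285 ms.

0.285 ms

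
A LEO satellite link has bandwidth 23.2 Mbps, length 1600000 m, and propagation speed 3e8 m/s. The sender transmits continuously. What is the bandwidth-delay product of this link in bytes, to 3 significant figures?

15500 bytes

Propagation delay = 1600000 / 300000000 = 0.00533333 s.
BDP = R × t_prop = 23200000 × 0.00533333 = 123733 bits.
In bytes: 123733/8 = 15500 bytes.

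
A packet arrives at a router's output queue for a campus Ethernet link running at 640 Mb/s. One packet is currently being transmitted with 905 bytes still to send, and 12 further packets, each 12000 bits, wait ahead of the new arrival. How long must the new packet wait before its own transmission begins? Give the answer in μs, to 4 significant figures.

Each queued packet: L/R = 12000/640000000 = 18.75 μs.
12 queued → 225 μs.
Plus remaining 7240 bits of current packet: 11.3125 μs.
Queuing delay = 236.3 μs.

236.3 μs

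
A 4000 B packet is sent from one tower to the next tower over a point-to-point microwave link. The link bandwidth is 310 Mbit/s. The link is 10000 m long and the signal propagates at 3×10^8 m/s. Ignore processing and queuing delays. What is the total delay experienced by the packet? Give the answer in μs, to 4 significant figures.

L = 4000 × 8 = 32000 bits.
Transmission delay = L/R = 32000 / 310000000 = 103.226 μs.
Propagation delay = d/s = 10000 m / 300000000 m/s = 33.3333 μs.
Total = 136.6 μs.

136.6 μs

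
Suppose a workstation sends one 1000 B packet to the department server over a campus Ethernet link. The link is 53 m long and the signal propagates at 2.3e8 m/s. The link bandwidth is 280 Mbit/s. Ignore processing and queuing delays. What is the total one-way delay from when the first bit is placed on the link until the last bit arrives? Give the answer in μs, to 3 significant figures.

L = 1000 × 8 = 8000 bits.
Transmission delay = L/R = 8000 / 280000000 = 28.5714 μs.
Propagation delay = d/s = 53 m / 2.3e+08 m/s = 0.230435 μs.
Total = 28.8 μs.

28.8 μs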